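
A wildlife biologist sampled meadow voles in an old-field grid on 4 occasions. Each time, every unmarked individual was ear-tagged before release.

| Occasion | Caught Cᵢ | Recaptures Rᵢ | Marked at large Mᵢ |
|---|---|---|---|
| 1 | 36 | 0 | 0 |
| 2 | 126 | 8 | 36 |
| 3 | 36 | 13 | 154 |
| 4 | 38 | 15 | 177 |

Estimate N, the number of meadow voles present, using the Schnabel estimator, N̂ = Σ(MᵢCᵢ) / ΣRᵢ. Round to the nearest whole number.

Σ MᵢCᵢ = 0·36 + 36·126 + 154·36 + 177·38 = 0 + 4536 + 5544 + 6726 = 16806
Σ Rᵢ = 0 + 8 + 13 + 15 = 36
N̂ = 16806 / 36 ≈ 466.8 → 467

N ≈ 467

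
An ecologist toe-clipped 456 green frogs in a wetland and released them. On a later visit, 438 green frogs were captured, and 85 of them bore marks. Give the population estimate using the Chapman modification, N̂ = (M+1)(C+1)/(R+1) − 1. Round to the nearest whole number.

N ≈ 2332

N̂ = (456+1)(438+1)/(85+1) − 1 = 457·439/86 − 1
= 200623/86 − 1 ≈ 2332.8 − 1 ≈ 2331.8 → 2332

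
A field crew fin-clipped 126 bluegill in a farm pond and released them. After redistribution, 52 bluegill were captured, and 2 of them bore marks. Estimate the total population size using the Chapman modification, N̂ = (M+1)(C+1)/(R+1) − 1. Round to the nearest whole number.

N̂ = (126+1)(52+1)/(2+1) − 1 = 127·53/3 − 1
= 6731/3 − 1 ≈ 2243.7 − 1 ≈ 2242.7 → 2243

N ≈ 2243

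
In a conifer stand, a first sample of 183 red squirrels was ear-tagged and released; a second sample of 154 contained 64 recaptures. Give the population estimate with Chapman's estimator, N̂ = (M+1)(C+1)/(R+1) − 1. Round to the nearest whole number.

N ≈ 438

N̂ = (183+1)(154+1)/(64+1) − 1 = 184·155/65 − 1
= 28520/65 − 1 ≈ 438.8 − 1 ≈ 437.8 → 438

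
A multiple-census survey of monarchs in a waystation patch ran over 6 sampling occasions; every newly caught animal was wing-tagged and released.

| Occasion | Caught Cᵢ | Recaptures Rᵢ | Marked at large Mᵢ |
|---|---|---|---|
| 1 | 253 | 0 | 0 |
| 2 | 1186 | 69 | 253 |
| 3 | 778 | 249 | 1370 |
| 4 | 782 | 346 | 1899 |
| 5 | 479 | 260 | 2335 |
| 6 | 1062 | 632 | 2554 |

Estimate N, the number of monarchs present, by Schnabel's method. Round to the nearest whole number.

N ≈ 4294

Σ MᵢCᵢ = 0·253 + 253·1186 + 1370·778 + 1899·782 + 2335·479 + 2554·1062 = 0 + 300058 + 1065860 + 1485018 + 1118465 + 2712348 = 6681749
Σ Rᵢ = 0 + 69 + 249 + 346 + 260 + 632 = 1556
N̂ = 6681749 / 1556 ≈ 4294.2 → 4294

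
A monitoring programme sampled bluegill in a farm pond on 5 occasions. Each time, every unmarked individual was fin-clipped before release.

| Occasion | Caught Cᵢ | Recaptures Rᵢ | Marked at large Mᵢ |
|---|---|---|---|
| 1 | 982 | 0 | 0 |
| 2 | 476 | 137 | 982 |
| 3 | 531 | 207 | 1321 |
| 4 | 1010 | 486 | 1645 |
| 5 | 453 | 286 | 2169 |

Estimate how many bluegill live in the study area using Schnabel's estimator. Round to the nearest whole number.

N ≈ 3417

Σ MᵢCᵢ = 0·982 + 982·476 + 1321·531 + 1645·1010 + 2169·453 = 0 + 467432 + 701451 + 1661450 + 982557 = 3812890
Σ Rᵢ = 0 + 137 + 207 + 486 + 286 = 1116
N̂ = 3812890 / 1116 ≈ 3416.6 → 3417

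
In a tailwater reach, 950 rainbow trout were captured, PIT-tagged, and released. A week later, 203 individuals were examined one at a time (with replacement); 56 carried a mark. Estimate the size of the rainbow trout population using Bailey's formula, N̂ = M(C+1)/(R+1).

N̂ = 950·(203+1)/(56+1) = 950·204/57 = 193800/57 = 3400

N = 3400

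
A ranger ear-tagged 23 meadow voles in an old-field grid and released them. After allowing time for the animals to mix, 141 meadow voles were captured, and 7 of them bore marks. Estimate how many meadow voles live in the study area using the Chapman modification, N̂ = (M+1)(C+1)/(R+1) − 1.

N̂ = (23+1)(141+1)/(7+1) − 1 = 24·142/8 − 1
= 3408/8 − 1 = 426 − 1 = 425

N = 425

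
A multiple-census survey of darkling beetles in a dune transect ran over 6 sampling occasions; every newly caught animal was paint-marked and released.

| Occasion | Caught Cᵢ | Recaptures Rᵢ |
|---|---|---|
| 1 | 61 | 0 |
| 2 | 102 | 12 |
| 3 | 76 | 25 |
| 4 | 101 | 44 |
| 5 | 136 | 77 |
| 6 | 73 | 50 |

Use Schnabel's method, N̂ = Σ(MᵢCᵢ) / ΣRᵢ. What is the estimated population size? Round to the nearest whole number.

N ≈ 464

Marked at large before each occasion: Mᵢ = Σⱼ<ᵢ (Cⱼ − Rⱼ) → M1=0, M2=61, M3=151, M4=202, M5=259, M6=318
Σ MᵢCᵢ = 0·61 + 61·102 + 151·76 + 202·101 + 259·136 + 318·73 = 0 + 6222 + 11476 + 20402 + 35224 + 23214 = 96538
Σ Rᵢ = 0 + 12 + 25 + 44 + 77 + 50 = 208
N̂ = 96538 / 208 ≈ 464.1 → 464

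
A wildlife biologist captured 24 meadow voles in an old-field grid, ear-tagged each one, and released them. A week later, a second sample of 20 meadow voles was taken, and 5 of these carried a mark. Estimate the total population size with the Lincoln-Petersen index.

N = 96

Lincoln-Petersen assumes M/N = R/C, so N = M·C / R.
N = (24 × 20) / 5 = 480 / 5 = 96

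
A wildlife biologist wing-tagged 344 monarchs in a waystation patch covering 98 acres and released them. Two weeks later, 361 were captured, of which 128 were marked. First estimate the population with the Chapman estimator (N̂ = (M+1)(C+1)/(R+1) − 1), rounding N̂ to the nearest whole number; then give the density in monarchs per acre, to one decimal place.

N̂ = 345·362/129 − 1 = 124890/129 − 1 ≈ 967.1 → 967
Density = N̂ / area = 967 / 98 ≈ 9.87 → 9.9 per acre

density ≈ 9.9 monarchs per acre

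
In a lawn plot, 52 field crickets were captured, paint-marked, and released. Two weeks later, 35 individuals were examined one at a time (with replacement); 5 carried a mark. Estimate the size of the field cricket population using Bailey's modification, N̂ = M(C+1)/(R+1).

N = 312

N̂ = 52·(35+1)/(5+1) = 52·36/6 = 1872/6 = 312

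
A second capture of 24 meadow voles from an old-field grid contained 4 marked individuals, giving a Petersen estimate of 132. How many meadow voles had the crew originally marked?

From N = M·C/R: M = N·R / C = 132·4 / 24 = 528 / 24 = 22.

M = 22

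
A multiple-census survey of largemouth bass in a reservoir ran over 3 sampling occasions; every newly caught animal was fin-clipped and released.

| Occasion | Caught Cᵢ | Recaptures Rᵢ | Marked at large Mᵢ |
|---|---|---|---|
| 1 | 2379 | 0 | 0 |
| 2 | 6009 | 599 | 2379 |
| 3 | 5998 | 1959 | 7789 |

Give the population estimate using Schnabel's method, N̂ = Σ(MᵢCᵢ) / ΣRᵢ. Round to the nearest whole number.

Σ MᵢCᵢ = 0·2379 + 2379·6009 + 7789·5998 = 0 + 14295411 + 46718422 = 61013833
Σ Rᵢ = 0 + 599 + 1959 = 2558
N̂ = 61013833 / 2558 ≈ 23852.2 → 23852

N ≈ 23,852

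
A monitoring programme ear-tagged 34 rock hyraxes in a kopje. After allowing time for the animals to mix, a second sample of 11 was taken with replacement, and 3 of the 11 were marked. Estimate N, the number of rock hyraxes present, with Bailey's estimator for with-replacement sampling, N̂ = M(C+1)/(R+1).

N̂ = 34·(11+1)/(3+1) = 34·12/4 = 408/4 = 102

N = 102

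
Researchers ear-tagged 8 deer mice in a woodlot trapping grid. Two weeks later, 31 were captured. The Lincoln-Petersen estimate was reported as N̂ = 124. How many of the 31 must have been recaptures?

R = 2

From N = M·C/R: R = M·C / N = 8·31 / 124 = 248 / 124 = 2.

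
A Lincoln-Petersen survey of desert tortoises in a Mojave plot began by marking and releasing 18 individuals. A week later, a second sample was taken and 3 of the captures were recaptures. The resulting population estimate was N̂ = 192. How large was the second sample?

C = 32

From N = M·C/R: C = N·R / M = 192·3 / 18 = 576 / 18 = 32.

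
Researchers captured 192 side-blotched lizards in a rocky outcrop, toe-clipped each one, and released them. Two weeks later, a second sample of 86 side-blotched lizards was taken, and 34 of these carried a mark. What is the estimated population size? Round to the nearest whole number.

N = (192 × 86) / 34 = 16512 / 34 ≈ 485.6 → 486

N ≈ 486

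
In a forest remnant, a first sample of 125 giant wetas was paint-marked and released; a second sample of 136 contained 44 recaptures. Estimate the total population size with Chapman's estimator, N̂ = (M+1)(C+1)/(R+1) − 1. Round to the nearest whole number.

N ≈ 383

N̂ = (125+1)(136+1)/(44+1) − 1 = 126·137/45 − 1
= 17262/45 − 1 ≈ 383.6 − 1 ≈ 382.6 → 383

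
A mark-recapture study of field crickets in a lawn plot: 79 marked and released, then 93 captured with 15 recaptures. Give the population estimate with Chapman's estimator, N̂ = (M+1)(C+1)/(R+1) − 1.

N̂ = (79+1)(93+1)/(15+1) − 1 = 80·94/16 − 1
= 7520/16 − 1 = 470 − 1 = 469

N = 469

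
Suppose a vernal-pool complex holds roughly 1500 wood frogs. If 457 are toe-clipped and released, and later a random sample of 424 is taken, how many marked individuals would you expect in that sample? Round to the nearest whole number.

Expected recaptures E[R] = M·C / N.
E[R] = 457 × 424 / 1500 = 193768 / 1500 ≈ 129.2 → 129

expected recaptures ≈ 129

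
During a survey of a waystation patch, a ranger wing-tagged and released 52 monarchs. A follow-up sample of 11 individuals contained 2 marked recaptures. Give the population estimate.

N = 286

N = (52 × 11) / 2 = 572 / 2 = 286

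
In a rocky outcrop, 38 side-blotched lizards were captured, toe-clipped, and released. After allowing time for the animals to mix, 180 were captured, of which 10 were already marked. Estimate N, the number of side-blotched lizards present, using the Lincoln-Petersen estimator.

N = 684

Lincoln-Petersen assumes M/N = R/C, so N = M·C / R.
N = (38 × 180) / 10 = 6840 / 10 = 684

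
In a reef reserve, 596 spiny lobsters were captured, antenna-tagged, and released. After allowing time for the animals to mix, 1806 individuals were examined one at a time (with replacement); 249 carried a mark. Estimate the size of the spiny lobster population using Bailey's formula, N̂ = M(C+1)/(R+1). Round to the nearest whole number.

N̂ = 596·(1806+1)/(249+1) = 596·1807/250 = 1076972/250 ≈ 4307.9 → 4308

N ≈ 4308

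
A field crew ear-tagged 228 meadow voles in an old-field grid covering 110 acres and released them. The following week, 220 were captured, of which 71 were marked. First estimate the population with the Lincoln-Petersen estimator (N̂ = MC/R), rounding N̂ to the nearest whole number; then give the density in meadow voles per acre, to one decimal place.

density ≈ 6.4 meadow voles per acre

N̂ = 228·220/71 = 50160/71 ≈ 706.48 → 706
Density = N̂ / area = 706 / 110 ≈ 6.42 → 6.4 per acre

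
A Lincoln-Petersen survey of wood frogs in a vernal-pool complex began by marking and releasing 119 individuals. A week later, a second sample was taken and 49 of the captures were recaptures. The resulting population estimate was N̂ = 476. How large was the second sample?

From N = M·C/R: C = N·R / M = 476·49 / 119 = 23324 / 119 = 196.

C = 196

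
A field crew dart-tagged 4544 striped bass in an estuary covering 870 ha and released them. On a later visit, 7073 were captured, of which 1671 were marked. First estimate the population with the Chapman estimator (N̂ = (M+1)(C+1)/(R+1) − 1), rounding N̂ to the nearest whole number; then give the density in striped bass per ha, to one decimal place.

density ≈ 22.1 striped bass per ha

N̂ = 4545·7074/1672 − 1 = 32151330/1672 − 1 ≈ 19228.3 → 19228
Density = N̂ / area = 19228 / 870 ≈ 22.10 → 22.1 per ha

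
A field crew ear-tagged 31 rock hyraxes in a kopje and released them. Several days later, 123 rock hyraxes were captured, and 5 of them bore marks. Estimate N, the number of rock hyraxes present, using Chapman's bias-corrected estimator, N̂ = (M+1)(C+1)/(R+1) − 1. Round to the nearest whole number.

N̂ = (31+1)(123+1)/(5+1) − 1 = 32·124/6 − 1
= 3968/6 − 1 ≈ 661.3 − 1 ≈ 660.3 → 660

N ≈ 660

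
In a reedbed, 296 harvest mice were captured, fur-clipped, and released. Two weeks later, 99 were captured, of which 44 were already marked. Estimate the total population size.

N = 666

The marked fraction in the recapture sample should equal the marked fraction in the population: 44/99 = 296/N.
N = (296 × 99) / 44 = 29304 / 44 = 666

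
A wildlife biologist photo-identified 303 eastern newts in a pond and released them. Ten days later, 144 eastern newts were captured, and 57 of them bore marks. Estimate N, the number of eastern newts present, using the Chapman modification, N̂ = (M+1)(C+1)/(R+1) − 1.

N̂ = (303+1)(144+1)/(57+1) − 1 = 304·145/58 − 1
= 44080/58 − 1 = 760 − 1 = 759

N = 759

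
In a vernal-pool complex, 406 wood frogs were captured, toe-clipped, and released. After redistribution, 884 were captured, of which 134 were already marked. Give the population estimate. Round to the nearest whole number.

N ≈ 2678

The marked fraction in the recapture sample should equal the marked fraction in the population: 134/884 = 406/N.
N = (406 × 884) / 134 = 358904 / 134 ≈ 2678.4 → 2678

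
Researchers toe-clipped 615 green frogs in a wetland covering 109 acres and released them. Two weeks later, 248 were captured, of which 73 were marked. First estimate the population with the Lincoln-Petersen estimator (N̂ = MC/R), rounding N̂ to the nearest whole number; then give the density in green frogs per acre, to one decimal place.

N̂ = 615·248/73 = 152520/73 ≈ 2089.3 → 2089
Density = N̂ / area = 2089 / 109 ≈ 19.17 → 19.2 per acre

density ≈ 19.2 green frogs per acre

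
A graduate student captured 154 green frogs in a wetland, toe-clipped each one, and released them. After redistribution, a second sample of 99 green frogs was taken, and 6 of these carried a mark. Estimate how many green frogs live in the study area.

N = (154 × 99) / 6 = 15246 / 6 = 2541

N = 2541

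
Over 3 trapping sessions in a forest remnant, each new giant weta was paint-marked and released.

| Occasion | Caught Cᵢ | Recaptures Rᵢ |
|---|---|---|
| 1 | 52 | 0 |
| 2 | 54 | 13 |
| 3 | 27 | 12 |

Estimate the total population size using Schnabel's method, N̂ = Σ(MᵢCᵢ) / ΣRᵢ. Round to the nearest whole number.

Marked at large before each occasion: Mᵢ = Σⱼ<ᵢ (Cⱼ − Rⱼ) → M1=0, M2=52, M3=93
Σ MᵢCᵢ = 0·52 + 52·54 + 93·27 = 0 + 2808 + 2511 = 5319
Σ Rᵢ = 0 + 13 + 12 = 25
N̂ = 5319 / 25 ≈ 212.8 → 213

N ≈ 213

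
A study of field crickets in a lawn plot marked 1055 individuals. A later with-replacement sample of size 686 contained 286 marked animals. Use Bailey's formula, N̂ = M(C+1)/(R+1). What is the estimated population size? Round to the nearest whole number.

N ≈ 2525

N̂ = 1055·(686+1)/(286+1) = 1055·687/287 = 724785/287 ≈ 2525.4 → 2525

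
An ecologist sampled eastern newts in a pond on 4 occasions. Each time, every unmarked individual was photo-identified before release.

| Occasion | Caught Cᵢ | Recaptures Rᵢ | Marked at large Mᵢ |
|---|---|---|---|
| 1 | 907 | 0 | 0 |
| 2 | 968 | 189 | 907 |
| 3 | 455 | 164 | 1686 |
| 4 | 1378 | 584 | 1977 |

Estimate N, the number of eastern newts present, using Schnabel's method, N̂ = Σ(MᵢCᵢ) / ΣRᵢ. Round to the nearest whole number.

Σ MᵢCᵢ = 0·907 + 907·968 + 1686·455 + 1977·1378 = 0 + 877976 + 767130 + 2724306 = 4369412
Σ Rᵢ = 0 + 189 + 164 + 584 = 937
N̂ = 4369412 / 937 ≈ 4663.2 → 4663

N ≈ 4663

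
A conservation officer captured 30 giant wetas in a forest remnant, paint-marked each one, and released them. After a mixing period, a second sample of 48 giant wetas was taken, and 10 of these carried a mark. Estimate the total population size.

N = 144

Lincoln-Petersen assumes M/N = R/C, so N = M·C / R.
N = (30 × 48) / 10 = 1440 / 10 = 144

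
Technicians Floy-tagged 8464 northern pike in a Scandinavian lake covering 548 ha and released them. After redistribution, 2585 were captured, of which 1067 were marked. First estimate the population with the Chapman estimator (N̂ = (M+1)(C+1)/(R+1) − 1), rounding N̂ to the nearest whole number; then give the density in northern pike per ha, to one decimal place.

density ≈ 37.4 northern pike per ha

N̂ = 8465·2586/1068 − 1 = 21890490/1068 − 1 ≈ 20495.7 → 20496
Density = N̂ / area = 20496 / 548 ≈ 37.40 → 37.4 per ha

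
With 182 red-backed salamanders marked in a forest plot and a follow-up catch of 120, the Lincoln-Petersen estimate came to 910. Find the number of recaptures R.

R = 24

From N = M·C/R: R = M·C / N = 182·120 / 910 = 21840 / 910 = 24.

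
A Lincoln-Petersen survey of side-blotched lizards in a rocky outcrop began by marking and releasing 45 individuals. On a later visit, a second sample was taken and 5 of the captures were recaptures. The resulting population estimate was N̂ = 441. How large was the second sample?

From N = M·C/R: C = N·R / M = 441·5 / 45 = 2205 / 45 = 49.

C = 49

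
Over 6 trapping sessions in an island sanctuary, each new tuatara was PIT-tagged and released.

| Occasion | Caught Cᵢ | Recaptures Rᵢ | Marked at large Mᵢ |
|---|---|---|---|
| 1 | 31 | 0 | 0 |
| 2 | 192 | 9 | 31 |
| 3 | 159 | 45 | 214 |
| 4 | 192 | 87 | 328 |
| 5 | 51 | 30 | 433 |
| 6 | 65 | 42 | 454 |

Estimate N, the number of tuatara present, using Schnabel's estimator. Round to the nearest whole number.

Σ MᵢCᵢ = 0·31 + 31·192 + 214·159 + 328·192 + 433·51 + 454·65 = 0 + 5952 + 34026 + 62976 + 22083 + 29510 = 154547
Σ Rᵢ = 0 + 9 + 45 + 87 + 30 + 42 = 213
N̂ = 154547 / 213 ≈ 725.6 → 726

N ≈ 726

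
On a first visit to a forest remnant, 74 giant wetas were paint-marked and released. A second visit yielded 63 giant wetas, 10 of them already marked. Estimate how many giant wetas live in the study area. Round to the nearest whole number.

N ≈ 466

N = (74 × 63) / 10 = 4662 / 10 ≈ 466.2 → 466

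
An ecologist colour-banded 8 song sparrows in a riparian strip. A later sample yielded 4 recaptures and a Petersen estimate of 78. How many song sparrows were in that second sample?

C = 39

From N = M·C/R: C = N·R / M = 78·4 / 8 = 312 / 8 = 39.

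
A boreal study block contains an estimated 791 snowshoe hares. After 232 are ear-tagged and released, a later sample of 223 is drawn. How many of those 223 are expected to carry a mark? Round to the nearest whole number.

expected recaptures ≈ 65

The marked fraction of the population is 232/791, so in a sample of 223 expect C·(M/N) marked.
E[R] = 232 × 223 / 791 = 51736 / 791 ≈ 65.4 → 65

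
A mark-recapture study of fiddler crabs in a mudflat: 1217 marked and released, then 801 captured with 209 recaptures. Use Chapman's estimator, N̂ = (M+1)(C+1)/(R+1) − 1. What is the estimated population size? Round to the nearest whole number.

N̂ = (1217+1)(801+1)/(209+1) − 1 = 1218·802/210 − 1
= 976836/210 − 1 ≈ 4651.6 − 1 ≈ 4650.6 → 4651

N ≈ 4651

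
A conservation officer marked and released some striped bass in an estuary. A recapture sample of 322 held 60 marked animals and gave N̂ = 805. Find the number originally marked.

From N = M·C/R: M = N·R / C = 805·60 / 322 = 48300 / 322 = 150.

M = 150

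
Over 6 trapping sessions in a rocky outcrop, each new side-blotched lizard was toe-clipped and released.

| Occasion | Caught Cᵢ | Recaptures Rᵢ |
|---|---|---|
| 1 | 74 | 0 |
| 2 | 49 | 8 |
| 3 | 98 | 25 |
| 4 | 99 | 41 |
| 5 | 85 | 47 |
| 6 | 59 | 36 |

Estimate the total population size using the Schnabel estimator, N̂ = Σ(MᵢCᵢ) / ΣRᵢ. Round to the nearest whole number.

N ≈ 453

Marked at large before each occasion: Mᵢ = Σⱼ<ᵢ (Cⱼ − Rⱼ) → M1=0, M2=74, M3=115, M4=188, M5=246, M6=284
Σ MᵢCᵢ = 0·74 + 74·49 + 115·98 + 188·99 + 246·85 + 284·59 = 0 + 3626 + 11270 + 18612 + 20910 + 16756 = 71174
Σ Rᵢ = 0 + 8 + 25 + 41 + 47 + 36 = 157
N̂ = 71174 / 157 ≈ 453.3 → 453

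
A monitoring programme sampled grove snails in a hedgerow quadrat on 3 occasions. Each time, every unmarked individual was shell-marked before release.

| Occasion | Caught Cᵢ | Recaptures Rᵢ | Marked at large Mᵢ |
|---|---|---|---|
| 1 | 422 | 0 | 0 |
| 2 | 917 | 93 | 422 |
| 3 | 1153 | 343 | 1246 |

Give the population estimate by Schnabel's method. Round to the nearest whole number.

N ≈ 4183

Σ MᵢCᵢ = 0·422 + 422·917 + 1246·1153 = 0 + 386974 + 1436638 = 1823612
Σ Rᵢ = 0 + 93 + 343 = 436
N̂ = 1823612 / 436 ≈ 4182.6 → 4183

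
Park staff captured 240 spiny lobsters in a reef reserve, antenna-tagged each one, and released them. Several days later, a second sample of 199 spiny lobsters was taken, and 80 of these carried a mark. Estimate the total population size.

N = 597

If marked individuals mix randomly, R/C ≈ M/N, giving N ≈ M·C/R.
N = (240 × 199) / 80 = 47760 / 80 = 597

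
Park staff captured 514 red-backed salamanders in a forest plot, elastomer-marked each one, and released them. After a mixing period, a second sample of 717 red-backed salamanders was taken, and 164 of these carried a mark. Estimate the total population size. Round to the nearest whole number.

N ≈ 2247

N = (514 × 717) / 164 = 368538 / 164 ≈ 2247.2 → 2247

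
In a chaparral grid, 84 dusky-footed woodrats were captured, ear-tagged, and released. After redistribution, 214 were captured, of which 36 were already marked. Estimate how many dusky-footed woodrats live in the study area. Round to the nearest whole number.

N ≈ 499

The marked fraction in the recapture sample should equal the marked fraction in the population: 36/214 = 84/N.
N = (84 × 214) / 36 = 17976 / 36 ≈ 499.3 → 499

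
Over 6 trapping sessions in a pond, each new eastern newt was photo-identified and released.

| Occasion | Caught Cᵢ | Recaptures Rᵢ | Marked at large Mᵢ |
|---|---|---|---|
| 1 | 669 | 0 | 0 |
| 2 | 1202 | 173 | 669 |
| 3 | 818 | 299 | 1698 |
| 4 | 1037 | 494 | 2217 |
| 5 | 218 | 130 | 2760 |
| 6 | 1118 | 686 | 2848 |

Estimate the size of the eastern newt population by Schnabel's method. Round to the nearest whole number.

Σ MᵢCᵢ = 0·669 + 669·1202 + 1698·818 + 2217·1037 + 2760·218 + 2848·1118 = 0 + 804138 + 1388964 + 2299029 + 601680 + 3184064 = 8277875
Σ Rᵢ = 0 + 173 + 299 + 494 + 130 + 686 = 1782
N̂ = 8277875 / 1782 ≈ 4645.3 → 4645

N ≈ 4645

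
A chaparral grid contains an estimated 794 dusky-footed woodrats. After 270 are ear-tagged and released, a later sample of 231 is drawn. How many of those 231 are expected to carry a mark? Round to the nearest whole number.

expected recaptures ≈ 79

Expected recaptures E[R] = M·C / N.
E[R] = 270 × 231 / 794 = 62370 / 794 ≈ 78.6 → 79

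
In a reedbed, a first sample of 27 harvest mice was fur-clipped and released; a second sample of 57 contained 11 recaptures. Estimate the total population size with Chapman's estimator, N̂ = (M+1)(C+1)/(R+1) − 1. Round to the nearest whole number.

N ≈ 134

N̂ = (27+1)(57+1)/(11+1) − 1 = 28·58/12 − 1
= 1624/12 − 1 ≈ 135.3 − 1 ≈ 134.3 → 134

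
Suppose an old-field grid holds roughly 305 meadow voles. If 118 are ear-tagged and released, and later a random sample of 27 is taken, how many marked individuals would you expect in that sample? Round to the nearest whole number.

The marked fraction of the population is 118/305, so in a sample of 27 expect C·(M/N) marked.
E[R] = 118 × 27 / 305 = 3186 / 305 ≈ 10.4 → 10

expected recaptures ≈ 10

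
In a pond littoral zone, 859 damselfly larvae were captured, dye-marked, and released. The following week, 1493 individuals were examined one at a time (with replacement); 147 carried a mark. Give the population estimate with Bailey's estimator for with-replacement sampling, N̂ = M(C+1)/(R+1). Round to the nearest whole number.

N̂ = 859·(1493+1)/(147+1) = 859·1494/148 = 1283346/148 ≈ 8671.3 → 8671

N ≈ 8671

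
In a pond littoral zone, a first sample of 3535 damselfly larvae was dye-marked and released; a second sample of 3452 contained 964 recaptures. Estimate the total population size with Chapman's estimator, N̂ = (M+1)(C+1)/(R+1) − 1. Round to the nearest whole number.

N ≈ 12,652

N̂ = (3535+1)(3452+1)/(964+1) − 1 = 3536·3453/965 − 1
= 12209808/965 − 1 ≈ 12652.7 − 1 ≈ 12651.7 → 12652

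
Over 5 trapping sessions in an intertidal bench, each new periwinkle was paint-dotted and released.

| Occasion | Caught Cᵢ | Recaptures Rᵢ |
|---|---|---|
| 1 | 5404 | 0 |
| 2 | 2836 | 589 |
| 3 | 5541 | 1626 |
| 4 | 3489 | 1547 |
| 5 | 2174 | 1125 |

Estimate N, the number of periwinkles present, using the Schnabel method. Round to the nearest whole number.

Marked at large before each occasion: Mᵢ = Σⱼ<ᵢ (Cⱼ − Rⱼ) → M1=0, M2=5404, M3=7651, M4=11566, M5=13508
Σ MᵢCᵢ = 0·5404 + 5404·2836 + 7651·5541 + 11566·3489 + 13508·2174 = 0 + 15325744 + 42394191 + 40353774 + 29366392 = 127440101
Σ Rᵢ = 0 + 589 + 1626 + 1547 + 1125 = 4887
N̂ = 127440101 / 4887 ≈ 26077.4 → 26077

N ≈ 26,077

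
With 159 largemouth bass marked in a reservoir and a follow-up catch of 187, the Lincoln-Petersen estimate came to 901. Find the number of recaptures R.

R = 33

From N = M·C/R: R = M·C / N = 159·187 / 901 = 29733 / 901 = 33.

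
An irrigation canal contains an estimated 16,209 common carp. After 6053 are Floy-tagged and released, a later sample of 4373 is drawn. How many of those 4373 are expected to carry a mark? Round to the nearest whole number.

expected recaptures ≈ 1633

The marked fraction of the population is 6053/16209, so in a sample of 4373 expect C·(M/N) marked.
E[R] = 6053 × 4373 / 16209 = 26469769 / 16209 ≈ 1633.0 → 1633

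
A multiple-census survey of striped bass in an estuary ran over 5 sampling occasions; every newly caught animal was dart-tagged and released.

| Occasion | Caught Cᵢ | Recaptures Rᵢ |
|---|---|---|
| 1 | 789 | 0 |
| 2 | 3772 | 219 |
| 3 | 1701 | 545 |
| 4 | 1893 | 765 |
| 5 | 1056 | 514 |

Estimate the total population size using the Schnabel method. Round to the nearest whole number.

N ≈ 13,591

Marked at large before each occasion: Mᵢ = Σⱼ<ᵢ (Cⱼ − Rⱼ) → M1=0, M2=789, M3=4342, M4=5498, M5=6626
Σ MᵢCᵢ = 0·789 + 789·3772 + 4342·1701 + 5498·1893 + 6626·1056 = 0 + 2976108 + 7385742 + 10407714 + 6997056 = 27766620
Σ Rᵢ = 0 + 219 + 545 + 765 + 514 = 2043
N̂ = 27766620 / 2043 ≈ 13591.1 → 13591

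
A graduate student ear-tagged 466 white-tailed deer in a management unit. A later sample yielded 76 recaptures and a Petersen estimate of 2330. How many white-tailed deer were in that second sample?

From N = M·C/R: C = N·R / M = 2330·76 / 466 = 177080 / 466 = 380.

C = 380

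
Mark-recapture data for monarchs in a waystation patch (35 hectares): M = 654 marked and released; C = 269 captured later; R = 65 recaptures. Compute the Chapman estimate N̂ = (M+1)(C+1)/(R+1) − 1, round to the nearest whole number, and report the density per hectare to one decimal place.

density ≈ 76.5 monarchs per hectare

N̂ = 655·270/66 − 1 = 176850/66 − 1 ≈ 2678.5 → 2679
Density = N̂ / area = 2679 / 35 ≈ 76.54 → 76.5 per hectare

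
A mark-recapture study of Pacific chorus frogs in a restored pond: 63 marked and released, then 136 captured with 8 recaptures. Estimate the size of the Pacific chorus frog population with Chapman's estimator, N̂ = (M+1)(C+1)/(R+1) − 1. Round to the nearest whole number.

N ≈ 973

N̂ = (63+1)(136+1)/(8+1) − 1 = 64·137/9 − 1
= 8768/9 − 1 ≈ 974.2 − 1 ≈ 973.2 → 973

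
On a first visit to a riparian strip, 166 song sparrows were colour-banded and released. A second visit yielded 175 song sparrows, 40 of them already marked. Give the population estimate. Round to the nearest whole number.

N ≈ 726

The marked fraction in the recapture sample should equal the marked fraction in the population: 40/175 = 166/N.
N = (166 × 175) / 40 = 29050 / 40 ≈ 726.2 → 726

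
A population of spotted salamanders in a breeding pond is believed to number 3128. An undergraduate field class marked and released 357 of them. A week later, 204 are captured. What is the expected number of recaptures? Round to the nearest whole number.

The marked fraction of the population is 357/3128, so in a sample of 204 expect C·(M/N) marked.
E[R] = 357 × 204 / 3128 = 72828 / 3128 ≈ 23.3 → 23

expected recaptures ≈ 23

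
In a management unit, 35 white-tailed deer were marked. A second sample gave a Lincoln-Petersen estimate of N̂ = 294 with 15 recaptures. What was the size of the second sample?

C = 126

From N = M·C/R: C = N·R / M = 294·15 / 35 = 4410 / 35 = 126.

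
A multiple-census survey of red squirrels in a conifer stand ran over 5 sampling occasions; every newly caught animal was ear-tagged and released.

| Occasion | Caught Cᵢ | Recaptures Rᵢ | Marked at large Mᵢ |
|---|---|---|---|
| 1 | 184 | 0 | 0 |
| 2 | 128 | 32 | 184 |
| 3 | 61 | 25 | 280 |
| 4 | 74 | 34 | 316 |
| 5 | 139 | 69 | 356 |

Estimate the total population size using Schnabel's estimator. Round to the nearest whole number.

Σ MᵢCᵢ = 0·184 + 184·128 + 280·61 + 316·74 + 356·139 = 0 + 23552 + 17080 + 23384 + 49484 = 113500
Σ Rᵢ = 0 + 32 + 25 + 34 + 69 = 160
N̂ = 113500 / 160 ≈ 709.4 → 709

N ≈ 709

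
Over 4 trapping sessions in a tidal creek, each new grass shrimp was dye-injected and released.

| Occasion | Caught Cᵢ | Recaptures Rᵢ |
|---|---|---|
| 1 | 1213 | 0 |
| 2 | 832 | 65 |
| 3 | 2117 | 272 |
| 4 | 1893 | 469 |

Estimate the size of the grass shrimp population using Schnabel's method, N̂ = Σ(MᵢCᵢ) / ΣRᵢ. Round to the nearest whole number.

N ≈ 15,436

Marked at large before each occasion: Mᵢ = Σⱼ<ᵢ (Cⱼ − Rⱼ) → M1=0, M2=1213, M3=1980, M4=3825
Σ MᵢCᵢ = 0·1213 + 1213·832 + 1980·2117 + 3825·1893 = 0 + 1009216 + 4191660 + 7240725 = 12441601
Σ Rᵢ = 0 + 65 + 272 + 469 = 806
N̂ = 12441601 / 806 ≈ 15436.2 → 15436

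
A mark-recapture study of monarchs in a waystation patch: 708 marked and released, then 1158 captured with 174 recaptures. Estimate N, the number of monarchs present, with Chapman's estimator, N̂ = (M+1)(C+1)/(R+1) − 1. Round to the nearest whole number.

N̂ = (708+1)(1158+1)/(174+1) − 1 = 709·1159/175 − 1
= 821731/175 − 1 ≈ 4695.6 − 1 ≈ 4694.6 → 4695

N ≈ 4695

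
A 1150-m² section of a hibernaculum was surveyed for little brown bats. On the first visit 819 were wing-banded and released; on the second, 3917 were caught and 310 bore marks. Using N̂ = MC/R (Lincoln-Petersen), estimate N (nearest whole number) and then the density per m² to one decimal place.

density ≈ 9.0 little brown bats per m²

N̂ = 819·3917/310 = 3208023/310 ≈ 10348.46 → 10348
Density = N̂ / area = 10348 / 1150 ≈ 9.00 → 9.0 per m²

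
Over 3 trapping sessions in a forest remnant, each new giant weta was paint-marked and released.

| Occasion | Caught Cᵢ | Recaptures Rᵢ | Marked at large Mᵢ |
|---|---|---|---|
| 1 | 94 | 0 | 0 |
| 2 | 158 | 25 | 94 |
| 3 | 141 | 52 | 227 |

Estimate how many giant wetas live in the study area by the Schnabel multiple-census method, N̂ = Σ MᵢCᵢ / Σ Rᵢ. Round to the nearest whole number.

Σ MᵢCᵢ = 0·94 + 94·158 + 227·141 = 0 + 14852 + 32007 = 46859
Σ Rᵢ = 0 + 25 + 52 = 77
N̂ = 46859 / 77 ≈ 608.6 → 609

N ≈ 609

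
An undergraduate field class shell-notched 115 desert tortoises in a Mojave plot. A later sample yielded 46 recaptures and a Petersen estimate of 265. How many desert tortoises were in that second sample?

From N = M·C/R: C = N·R / M = 265·46 / 115 = 12190 / 115 = 106.

C = 106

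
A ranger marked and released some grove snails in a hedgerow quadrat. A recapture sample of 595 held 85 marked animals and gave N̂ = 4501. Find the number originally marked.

M = 643

From N = M·C/R: M = N·R / C = 4501·85 / 595 = 382585 / 595 = 643.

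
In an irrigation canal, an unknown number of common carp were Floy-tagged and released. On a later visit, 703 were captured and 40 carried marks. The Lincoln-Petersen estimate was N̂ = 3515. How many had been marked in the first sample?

M = 200

From N = M·C/R: M = N·R / C = 3515·40 / 703 = 140600 / 703 = 200.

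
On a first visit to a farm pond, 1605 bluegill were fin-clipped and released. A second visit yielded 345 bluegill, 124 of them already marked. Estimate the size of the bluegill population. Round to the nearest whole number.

N ≈ 4466

Lincoln-Petersen assumes M/N = R/C, so N = M·C / R.
N = (1605 × 345) / 124 = 553725 / 124 ≈ 4465.5 → 4466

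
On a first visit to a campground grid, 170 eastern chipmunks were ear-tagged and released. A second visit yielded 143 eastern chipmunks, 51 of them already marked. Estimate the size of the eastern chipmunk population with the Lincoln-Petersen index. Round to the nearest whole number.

N ≈ 477

The marked fraction in the recapture sample should equal the marked fraction in the population: 51/143 = 170/N.
N = (170 × 143) / 51 = 24310 / 51 ≈ 476.7 → 477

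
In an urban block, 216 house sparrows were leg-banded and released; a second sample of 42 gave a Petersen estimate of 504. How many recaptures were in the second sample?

From N = M·C/R: R = M·C / N = 216·42 / 504 = 9072 / 504 = 18.

R = 18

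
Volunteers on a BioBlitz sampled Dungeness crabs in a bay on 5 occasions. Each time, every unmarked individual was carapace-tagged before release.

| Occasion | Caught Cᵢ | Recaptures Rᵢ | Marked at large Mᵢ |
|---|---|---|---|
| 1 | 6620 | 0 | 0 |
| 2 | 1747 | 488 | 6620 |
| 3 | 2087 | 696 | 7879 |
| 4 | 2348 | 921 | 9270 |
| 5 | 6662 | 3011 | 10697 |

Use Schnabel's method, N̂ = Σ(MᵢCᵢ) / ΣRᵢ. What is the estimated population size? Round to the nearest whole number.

Σ MᵢCᵢ = 0·6620 + 6620·1747 + 7879·2087 + 9270·2348 + 10697·6662 = 0 + 11565140 + 16443473 + 21765960 + 71263414 = 121037987
Σ Rᵢ = 0 + 488 + 696 + 921 + 3011 = 5116
N̂ = 121037987 / 5116 ≈ 23658.7 → 23659

N ≈ 23,659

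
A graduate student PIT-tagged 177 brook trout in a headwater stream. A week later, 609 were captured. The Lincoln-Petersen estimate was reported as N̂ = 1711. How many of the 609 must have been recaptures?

From N = M·C/R: R = M·C / N = 177·609 / 1711 = 107793 / 1711 = 63.

R = 63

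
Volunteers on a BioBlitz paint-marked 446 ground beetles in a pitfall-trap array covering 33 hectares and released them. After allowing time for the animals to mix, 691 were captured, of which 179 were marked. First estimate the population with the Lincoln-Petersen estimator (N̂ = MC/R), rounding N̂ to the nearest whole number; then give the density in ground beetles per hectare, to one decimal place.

N̂ = 446·691/179 = 308186/179 ≈ 1721.7 → 1722
Density = N̂ / area = 1722 / 33 ≈ 52.18 → 52.2 per hectare

density ≈ 52.2 ground beetles per hectare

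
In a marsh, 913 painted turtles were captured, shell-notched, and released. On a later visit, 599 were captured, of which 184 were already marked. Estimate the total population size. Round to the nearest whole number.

N ≈ 2972

The marked fraction in the recapture sample should equal the marked fraction in the population: 184/599 = 913/N.
N = (913 × 599) / 184 = 546887 / 184 ≈ 2972.2 → 2972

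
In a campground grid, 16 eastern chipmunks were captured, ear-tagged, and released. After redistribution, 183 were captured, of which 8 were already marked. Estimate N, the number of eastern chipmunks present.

Lincoln-Petersen assumes M/N = R/C, so N = M·C / R.
N = (16 × 183) / 8 = 2928 / 8 = 366

N = 366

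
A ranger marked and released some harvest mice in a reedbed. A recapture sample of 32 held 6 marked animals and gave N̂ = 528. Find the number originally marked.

M = 99

From N = M·C/R: M = N·R / C = 528·6 / 32 = 3168 / 32 = 99.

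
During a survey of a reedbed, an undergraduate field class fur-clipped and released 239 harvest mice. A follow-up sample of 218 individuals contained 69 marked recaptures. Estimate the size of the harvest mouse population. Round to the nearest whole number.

N ≈ 755

The marked fraction in the recapture sample should equal the marked fraction in the population: 69/218 = 239/N.
N = (239 × 218) / 69 = 52102 / 69 ≈ 755.1 → 755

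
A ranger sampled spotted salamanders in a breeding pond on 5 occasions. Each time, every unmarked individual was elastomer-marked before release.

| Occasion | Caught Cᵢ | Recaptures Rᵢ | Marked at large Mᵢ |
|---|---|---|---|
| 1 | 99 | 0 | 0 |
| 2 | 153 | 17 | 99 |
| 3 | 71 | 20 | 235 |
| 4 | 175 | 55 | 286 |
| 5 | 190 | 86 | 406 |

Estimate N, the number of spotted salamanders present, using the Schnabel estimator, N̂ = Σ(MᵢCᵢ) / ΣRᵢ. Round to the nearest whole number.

Σ MᵢCᵢ = 0·99 + 99·153 + 235·71 + 286·175 + 406·190 = 0 + 15147 + 16685 + 50050 + 77140 = 159022
Σ Rᵢ = 0 + 17 + 20 + 55 + 86 = 178
N̂ = 159022 / 178 ≈ 893.4 → 893

N ≈ 893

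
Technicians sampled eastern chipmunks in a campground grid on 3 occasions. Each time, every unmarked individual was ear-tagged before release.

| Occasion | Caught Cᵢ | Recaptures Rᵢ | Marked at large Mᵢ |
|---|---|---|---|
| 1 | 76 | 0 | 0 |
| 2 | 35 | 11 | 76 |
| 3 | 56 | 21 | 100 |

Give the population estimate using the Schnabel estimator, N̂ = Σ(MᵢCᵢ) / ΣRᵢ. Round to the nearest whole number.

N ≈ 258

Σ MᵢCᵢ = 0·76 + 76·35 + 100·56 = 0 + 2660 + 5600 = 8260
Σ Rᵢ = 0 + 11 + 21 = 32
N̂ = 8260 / 32 ≈ 258.1 → 258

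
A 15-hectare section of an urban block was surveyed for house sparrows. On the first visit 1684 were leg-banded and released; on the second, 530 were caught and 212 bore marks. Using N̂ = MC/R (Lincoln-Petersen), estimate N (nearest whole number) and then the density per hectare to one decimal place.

N̂ = 1684·530/212 = 892520/212 = 4210
Density = N̂ / area = 4210 / 15 ≈ 280.67 → 280.7 per hectare

density ≈ 280.7 house sparrows per hectare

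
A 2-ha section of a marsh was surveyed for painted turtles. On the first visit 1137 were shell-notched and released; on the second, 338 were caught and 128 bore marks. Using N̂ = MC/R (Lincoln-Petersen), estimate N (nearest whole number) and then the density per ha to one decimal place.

N̂ = 1137·338/128 = 384306/128 ≈ 3002.4 → 3002
Density = N̂ / area = 3002 / 2 = 1501.0 per ha

density ≈ 1501.0 painted turtles per ha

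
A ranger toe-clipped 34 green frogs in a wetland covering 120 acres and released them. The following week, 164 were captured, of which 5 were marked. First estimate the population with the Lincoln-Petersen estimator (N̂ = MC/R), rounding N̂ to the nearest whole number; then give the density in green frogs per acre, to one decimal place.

density ≈ 9.3 green frogs per acre

N̂ = 34·164/5 = 5576/5 ≈ 1115.2 → 1115
Density = N̂ / area = 1115 / 120 ≈ 9.29 → 9.3 per acre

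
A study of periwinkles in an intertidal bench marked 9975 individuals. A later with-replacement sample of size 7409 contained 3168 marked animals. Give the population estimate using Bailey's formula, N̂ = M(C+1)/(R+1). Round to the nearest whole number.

N̂ = 9975·(7409+1)/(3168+1) = 9975·7410/3169 = 73914750/3169 ≈ 23324.3 → 23324

N ≈ 23,324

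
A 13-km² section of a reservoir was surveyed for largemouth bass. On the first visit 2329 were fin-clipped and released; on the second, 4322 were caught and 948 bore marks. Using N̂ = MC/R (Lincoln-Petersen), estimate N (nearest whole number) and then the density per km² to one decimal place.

N̂ = 2329·4322/948 = 10065938/948 ≈ 10618.1 → 10618
Density = N̂ / area = 10618 / 13 ≈ 816.77 → 816.8 per km²

density ≈ 816.8 largemouth bass per km²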